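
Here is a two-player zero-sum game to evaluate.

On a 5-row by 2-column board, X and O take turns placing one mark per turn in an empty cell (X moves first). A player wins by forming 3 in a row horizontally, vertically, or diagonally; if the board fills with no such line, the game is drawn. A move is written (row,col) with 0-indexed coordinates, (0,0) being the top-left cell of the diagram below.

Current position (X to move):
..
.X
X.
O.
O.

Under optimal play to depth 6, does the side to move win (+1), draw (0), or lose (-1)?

value(../.X/X./O./O., X) = +1

ply 1, X at ../.X/X./O./O. | (0,0)=+1→X./.X/X./O./O.*; (0,1)=+0→.X/.X/X./O./O.; (1,0)=+1→../XX/X./O./O.; (2,1)=+1→../.X/XX/O./O.; (3,1)=+0→../.X/X./OX/O.; (4,1)=+0→../.X/X./O./OX
ply 2, O at X./.X/X./O./O. | (0,1)=-1→XO/.X/X./O./O.*; (1,0)=-1→X./OX/X./O./O.; (2,1)=-1→X./.X/XO/O./O.; (3,1)=-1→X./.X/X./OO/O.; (4,1)=-1→X./.X/X./O./OO
ply 3, X at XO/.X/X./O./O. | (1,0)=+1→XO/XX/X./O./O.*; (2,1)=+1→XO/.X/XX/O./O.; (3,1)=+1→XO/.X/X./OX/O.; (4,1)=+0→XO/.X/X./O./OX
ply 4: XO/XX/X./O./O. is terminal -1 (O); from ../.X/X./O./O. depth 6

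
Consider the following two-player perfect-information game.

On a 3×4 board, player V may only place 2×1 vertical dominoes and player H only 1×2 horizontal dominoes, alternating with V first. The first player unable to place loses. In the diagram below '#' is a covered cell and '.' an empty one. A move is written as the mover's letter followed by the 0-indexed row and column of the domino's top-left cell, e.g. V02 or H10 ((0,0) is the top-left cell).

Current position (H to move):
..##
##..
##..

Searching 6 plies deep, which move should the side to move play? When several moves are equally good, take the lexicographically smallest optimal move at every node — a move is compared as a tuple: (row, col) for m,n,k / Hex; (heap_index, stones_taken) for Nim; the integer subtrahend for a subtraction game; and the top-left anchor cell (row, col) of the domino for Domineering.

ply 1, H at ..##/##../##.. | H00=-1→####/##../##..; H12=+1→..##/####/##..*; H22=+1→..##/##../####
ply 2: ..##/####/##.. is terminal -1 (V); from ..##/##../##.. depth 6

H's best at [..##/##../##..]: H12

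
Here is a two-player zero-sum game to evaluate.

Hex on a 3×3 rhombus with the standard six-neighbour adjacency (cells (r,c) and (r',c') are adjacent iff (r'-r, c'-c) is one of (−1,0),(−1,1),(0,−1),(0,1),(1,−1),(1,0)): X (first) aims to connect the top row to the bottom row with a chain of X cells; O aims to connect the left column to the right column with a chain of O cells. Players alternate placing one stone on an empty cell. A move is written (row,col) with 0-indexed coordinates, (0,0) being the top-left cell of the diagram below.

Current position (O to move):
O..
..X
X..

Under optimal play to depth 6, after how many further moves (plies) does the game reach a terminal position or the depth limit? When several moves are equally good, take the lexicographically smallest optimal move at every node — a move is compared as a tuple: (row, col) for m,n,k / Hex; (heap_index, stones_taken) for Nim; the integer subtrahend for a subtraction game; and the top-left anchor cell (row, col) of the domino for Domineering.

ply 1, O at O../..X/X.. | (0,1)=-1→OO./..X/X..*; (0,2)=-1→O.O/..X/X..; (1,0)=-1→O../O.X/X..; (1,1)=-1→O../.OX/X..; (2,1)=-1→O../..X/XO.; (2,2)=-1→O../..X/X.O
ply 2, X at OO./..X/X.. | (0,2)=+1→OOX/..X/X..*; (1,0)=-1→OO./X.X/X..; (1,1)=-1→OO./.XX/X..; (2,1)=-1→OO./..X/XX.; (2,2)=-1→OO./..X/X.X
ply 3, O at OOX/..X/X.. | (1,0)=-1→OOX/O.X/X..*; (1,1)=-1→OOX/.OX/X..; (2,1)=-1→OOX/..X/XO.; (2,2)=-1→OOX/..X/X.O
ply 4, X at OOX/O.X/X.. | (1,1)=+1→OOX/OXX/X..*; (2,1)=+1→OOX/O.X/XX.; (2,2)=+1→OOX/O.X/X.X
ply 5: OOX/OXX/X.. is terminal -1 (O); from O../..X/X.. depth 6

PV length from [O../..X/X..]: 4 plies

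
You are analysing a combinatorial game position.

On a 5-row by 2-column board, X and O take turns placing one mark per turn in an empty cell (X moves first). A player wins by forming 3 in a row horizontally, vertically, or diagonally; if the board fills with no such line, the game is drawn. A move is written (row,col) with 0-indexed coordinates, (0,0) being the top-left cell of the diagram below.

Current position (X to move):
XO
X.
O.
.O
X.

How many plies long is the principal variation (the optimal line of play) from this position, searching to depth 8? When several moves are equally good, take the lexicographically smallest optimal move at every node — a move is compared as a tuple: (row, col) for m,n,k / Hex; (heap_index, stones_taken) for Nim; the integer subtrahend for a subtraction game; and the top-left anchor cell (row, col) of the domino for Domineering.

p1 X@[XO/X./O./.O/X.]: (1,1)[XO/XX/O./.O/X.]+0* (2,1)[XO/X./OX/.O/X.]+0 (3,0)[XO/X./O./XO/X.]-1 (4,1)[XO/X./O./.O/XX]+0
p2 O@[XO/XX/O./.O/X.]: (2,1)[XO/XX/OO/.O/X.]+0* (3,0)[XO/XX/O./OO/X.]+0 (4,1)[XO/XX/O./.O/XO]+0
p3 X@[XO/XX/OO/.O/X.]: (3,0)[XO/XX/OO/XO/X.]-1 (4,1)[XO/XX/OO/.O/XX]+0*
p4 O@[XO/XX/OO/.O/XX]: (3,0)[XO/XX/OO/OO/XX]+0*
p5 X@[XO/XX/OO/OO/XX] terminal +0; root [XO/X./O./.O/X.] d8

PV length from [XO/X./O./.O/X.]: 4 plies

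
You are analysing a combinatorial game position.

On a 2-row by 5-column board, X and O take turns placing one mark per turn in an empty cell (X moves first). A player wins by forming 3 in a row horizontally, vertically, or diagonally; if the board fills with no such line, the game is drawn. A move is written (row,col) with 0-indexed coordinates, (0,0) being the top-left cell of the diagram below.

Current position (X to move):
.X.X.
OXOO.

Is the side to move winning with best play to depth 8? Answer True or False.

X winning at [.X.X./OXOO.]: True

ply 1, X at .X.X./OXOO. | (0,0)=-1→XX.X./OXOO.; (0,2)=+1→.XXX./OXOO.*; (0,4)=-1→.X.XX/OXOO.; (1,4)=+0→.X.X./OXOOX
ply 2: .XXX./OXOO. is terminal -1 (O); from .X.X./OXOO. depth 8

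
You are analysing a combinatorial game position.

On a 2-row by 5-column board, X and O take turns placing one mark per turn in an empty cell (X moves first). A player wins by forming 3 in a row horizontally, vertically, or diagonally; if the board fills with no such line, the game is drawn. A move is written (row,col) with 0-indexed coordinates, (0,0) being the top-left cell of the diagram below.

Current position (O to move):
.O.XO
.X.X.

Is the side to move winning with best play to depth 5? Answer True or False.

O winning at [.O.XO/.X.X.]: False

ply 1, O at .O.XO/.X.X. | (0,0)=-1→OO.XO/.X.X.; (0,2)=-1→.OOXO/.X.X.; (1,0)=-1→.O.XO/OX.X.; (1,2)=+0→.O.XO/.XOX.*; (1,4)=-1→.O.XO/.X.XO
ply 2, X at .O.XO/.XOX. | (0,0)=+0→XO.XO/.XOX.*; (0,2)=+0→.OXXO/.XOX.; (1,0)=+0→.O.XO/XXOX.; (1,4)=+0→.O.XO/.XOXX
ply 3, O at XO.XO/.XOX. | (0,2)=+0→XOOXO/.XOX.*; (1,0)=+0→XO.XO/OXOX.; (1,4)=+0→XO.XO/.XOXO
ply 4, X at XOOXO/.XOX. | (1,0)=+0→XOOXO/XXOX.*; (1,4)=+0→XOOXO/.XOXX
ply 5, O at XOOXO/XXOX. | (1,4)=+0→XOOXO/XXOXO*
ply 6: XOOXO/XXOXO is terminal +0 (X); from .O.XO/.X.X. depth 5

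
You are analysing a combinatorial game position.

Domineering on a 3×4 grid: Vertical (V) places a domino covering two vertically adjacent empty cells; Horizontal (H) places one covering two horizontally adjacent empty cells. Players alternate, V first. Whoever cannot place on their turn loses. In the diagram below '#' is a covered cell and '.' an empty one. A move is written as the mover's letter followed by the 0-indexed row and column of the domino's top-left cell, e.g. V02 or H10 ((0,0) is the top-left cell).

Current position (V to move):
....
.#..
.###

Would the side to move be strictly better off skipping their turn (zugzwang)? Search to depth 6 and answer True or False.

ply 1, V at ..../.#../.### | V00=-1→#.../##../.###; V02=+1→..#./.##./.###*; V03=+1→...#/.#.#/.###; V10=-1→..../##../####
ply 2, H at ..#./.##./.### | H00=-1→###./.##./.###*
ply 3, V at ###./.##./.### | V03=+1→####/.###/.###*; V10=+1→###./###./####
ply 4: ####/.###/.### is terminal -1 (H); from ..../.#../.### depth 6
pass branch (H moves first from the same position):
  | ply 1, H at ..../.#../.### | H00=-1→##../.#../.###; H01=-1→.##./.#../.###; H02=+1→..##/.#../.###*; H12=+1→..../.###/.###
  | ply 2, V at ..##/.#../.### | V00=-1→#.##/##../.###*; V10=-1→..##/##../####
  | ply 3, H at #.##/##../.### | H12=+1→#.##/####/.###*
  | ply 4: #.##/####/.### is terminal -1 (V); from ..../.#../.### depth 6
V moving scores +1; V passing scores -1

zugzwang(..../.#../.###, V) = False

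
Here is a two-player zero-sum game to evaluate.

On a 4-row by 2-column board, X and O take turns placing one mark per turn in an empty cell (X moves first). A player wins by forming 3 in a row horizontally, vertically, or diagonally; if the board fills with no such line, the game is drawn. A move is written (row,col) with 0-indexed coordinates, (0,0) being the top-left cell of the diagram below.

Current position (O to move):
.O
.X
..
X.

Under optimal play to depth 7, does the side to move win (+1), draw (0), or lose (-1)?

[.O/.X/../X.] O move#1: (0,0):+0/OO/.X/../X.*, (1,0):+0/.O/OX/../X., (2,0):+0/.O/.X/O./X., (2,1):+0/.O/.X/.O/X., (3,1):+0/.O/.X/../XO
[OO/.X/../X.] X move#2: (1,0):+0/OO/XX/../X.*, (2,0):+0/OO/.X/X./X., (2,1):+0/OO/.X/.X/X., (3,1):+0/OO/.X/../XX
[OO/XX/../X.] O move#3: (2,0):+0/OO/XX/O./X.*, (2,1):-1/OO/XX/.O/X., (3,1):-1/OO/XX/../XO
[OO/XX/O./X.] X move#4: (2,1):+0/OO/XX/OX/X.*, (3,1):+0/OO/XX/O./XX
[OO/XX/OX/X.] O move#5: (3,1):+0/OO/XX/OX/XO*
[OO/XX/OX/XO] end (terminal +0, X#6); searched .O/.X/../X. to 7

value(.O/.X/../X., O) = 0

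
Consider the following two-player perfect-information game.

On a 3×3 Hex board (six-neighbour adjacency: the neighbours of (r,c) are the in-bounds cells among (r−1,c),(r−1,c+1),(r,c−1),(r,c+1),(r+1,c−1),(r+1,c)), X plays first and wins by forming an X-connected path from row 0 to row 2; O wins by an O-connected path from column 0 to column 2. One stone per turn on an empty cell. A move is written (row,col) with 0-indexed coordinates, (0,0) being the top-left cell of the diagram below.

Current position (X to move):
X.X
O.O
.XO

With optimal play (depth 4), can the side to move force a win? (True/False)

X winning at [X.X/O.O/.XO]: True

ply 1, X at X.X/O.O/.XO | (0,1)=-1→XXX/O.O/.XO; (1,1)=+1→X.X/OXO/.XO*; (2,0)=-1→X.X/O.O/XXO
ply 2: X.X/OXO/.XO is terminal -1 (O); from X.X/O.O/.XO depth 4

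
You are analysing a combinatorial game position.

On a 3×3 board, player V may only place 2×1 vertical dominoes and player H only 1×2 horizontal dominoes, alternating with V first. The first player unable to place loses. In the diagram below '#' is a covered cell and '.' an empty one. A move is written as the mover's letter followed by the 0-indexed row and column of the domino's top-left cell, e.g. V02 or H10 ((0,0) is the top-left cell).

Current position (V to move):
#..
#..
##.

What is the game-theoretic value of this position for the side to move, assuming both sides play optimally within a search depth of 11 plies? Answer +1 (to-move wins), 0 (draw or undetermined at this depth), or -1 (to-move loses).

p1 V@[#../#../##.]: V01[##./##./##.]+1* V02[#.#/#.#/##.]+1 V12[#../#.#/###]-1
p2 H@[##./##./##.] terminal -1; root [#../#../##.] d11

value(#../#../##., V) = +1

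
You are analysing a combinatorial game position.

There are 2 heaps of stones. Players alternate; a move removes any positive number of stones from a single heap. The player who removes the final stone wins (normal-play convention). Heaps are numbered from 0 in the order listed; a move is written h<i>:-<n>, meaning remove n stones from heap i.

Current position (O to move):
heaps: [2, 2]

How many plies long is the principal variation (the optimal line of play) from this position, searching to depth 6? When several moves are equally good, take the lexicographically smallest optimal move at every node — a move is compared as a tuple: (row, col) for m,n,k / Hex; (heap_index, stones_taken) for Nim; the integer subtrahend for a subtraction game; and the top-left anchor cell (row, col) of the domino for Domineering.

PV length from [(2,2)]: 4 plies

ply 1, O at (2,2) | h0:-1=-1→(1,2)*; h0:-2=-1→(0,2); h1:-1=-1→(2,1); h1:-2=-1→(2,0)
ply 2, X at (1,2) | h0:-1=-1→(0,2); h1:-1=+1→(1,1)*; h1:-2=-1→(1,0)
ply 3, O at (1,1) | h0:-1=-1→(0,1)*; h1:-1=-1→(1,0)
ply 4, X at (0,1) | h1:-1=+1→(0,0)*
ply 5: (0,0) is terminal -1 (O); from (2,2) depth 6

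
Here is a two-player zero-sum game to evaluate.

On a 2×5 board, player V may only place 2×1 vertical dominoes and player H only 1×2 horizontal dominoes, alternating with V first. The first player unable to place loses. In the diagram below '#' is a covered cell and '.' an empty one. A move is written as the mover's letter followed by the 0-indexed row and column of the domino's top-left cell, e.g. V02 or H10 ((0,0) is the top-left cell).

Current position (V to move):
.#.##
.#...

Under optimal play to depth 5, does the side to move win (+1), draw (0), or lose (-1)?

value(.#.##/.#..., V) = +1

[.#.##/.#...] V move#1: V00:-1/##.##/##..., V02:+1/.####/.##..*
[.####/.##..] H move#2: H13:-1/.####/.####*
[.####/.####] V move#3: V00:+1/#####/#####*
[#####/#####] end (terminal -1, H#4); searched .#.##/.#... to 5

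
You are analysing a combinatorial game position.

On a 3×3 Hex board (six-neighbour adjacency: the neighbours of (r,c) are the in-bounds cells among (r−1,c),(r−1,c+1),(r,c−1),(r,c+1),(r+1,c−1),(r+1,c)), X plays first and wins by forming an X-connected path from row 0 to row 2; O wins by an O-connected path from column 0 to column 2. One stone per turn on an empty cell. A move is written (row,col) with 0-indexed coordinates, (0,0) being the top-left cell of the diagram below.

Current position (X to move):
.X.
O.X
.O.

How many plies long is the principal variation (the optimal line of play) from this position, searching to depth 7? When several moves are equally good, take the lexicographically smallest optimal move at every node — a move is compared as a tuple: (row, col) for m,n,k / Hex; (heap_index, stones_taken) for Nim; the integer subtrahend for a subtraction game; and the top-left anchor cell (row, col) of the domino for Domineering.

p1 X@[.X./O.X/.O.]: (0,0)[XX./O.X/.O.]-1 (0,2)[.XX/O.X/.O.]-1 (1,1)[.X./OXX/.O.]+1* (2,0)[.X./O.X/XO.]-1 (2,2)[.X./O.X/.OX]+1
p2 O@[.X./OXX/.O.]: (0,0)[OX./OXX/.O.]-1* (0,2)[.XO/OXX/.O.]-1 (2,0)[.X./OXX/OO.]-1 (2,2)[.X./OXX/.OO]-1
p3 X@[OX./OXX/.O.]: (0,2)[OXX/OXX/.O.]+1* (2,0)[OX./OXX/XO.]+1 (2,2)[OX./OXX/.OX]+1
p4 O@[OXX/OXX/.O.]: (2,0)[OXX/OXX/OO.]-1* (2,2)[OXX/OXX/.OO]-1
p5 X@[OXX/OXX/OO.]: (2,2)[OXX/OXX/OOX]+1*
p6 O@[OXX/OXX/OOX] terminal -1; root [.X./O.X/.O.] d7

PV length from [.X./O.X/.O.]: 5 plies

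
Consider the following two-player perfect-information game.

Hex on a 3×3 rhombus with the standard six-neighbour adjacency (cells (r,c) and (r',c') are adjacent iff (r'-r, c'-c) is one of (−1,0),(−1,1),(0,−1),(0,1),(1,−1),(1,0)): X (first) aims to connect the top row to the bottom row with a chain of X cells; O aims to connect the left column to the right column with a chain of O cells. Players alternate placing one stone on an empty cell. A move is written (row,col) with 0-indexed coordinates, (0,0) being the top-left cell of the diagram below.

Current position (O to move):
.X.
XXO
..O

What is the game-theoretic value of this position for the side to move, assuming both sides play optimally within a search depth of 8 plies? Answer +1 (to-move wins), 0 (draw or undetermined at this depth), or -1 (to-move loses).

value(.X./XXO/..O, O) = -1

ply 1, O at .X./XXO/..O | (0,0)=-1→OX./XXO/..O*; (0,2)=-1→.XO/XXO/..O; (2,0)=-1→.X./XXO/O.O; (2,1)=-1→.X./XXO/.OO
ply 2, X at OX./XXO/..O | (0,2)=+1→OXX/XXO/..O*; (2,0)=+1→OX./XXO/X.O; (2,1)=+1→OX./XXO/.XO
ply 3, O at OXX/XXO/..O | (2,0)=-1→OXX/XXO/O.O*; (2,1)=-1→OXX/XXO/.OO
ply 4, X at OXX/XXO/O.O | (2,1)=+1→OXX/XXO/OXO*
ply 5: OXX/XXO/OXO is terminal -1 (O); from .X./XXO/..O depth 8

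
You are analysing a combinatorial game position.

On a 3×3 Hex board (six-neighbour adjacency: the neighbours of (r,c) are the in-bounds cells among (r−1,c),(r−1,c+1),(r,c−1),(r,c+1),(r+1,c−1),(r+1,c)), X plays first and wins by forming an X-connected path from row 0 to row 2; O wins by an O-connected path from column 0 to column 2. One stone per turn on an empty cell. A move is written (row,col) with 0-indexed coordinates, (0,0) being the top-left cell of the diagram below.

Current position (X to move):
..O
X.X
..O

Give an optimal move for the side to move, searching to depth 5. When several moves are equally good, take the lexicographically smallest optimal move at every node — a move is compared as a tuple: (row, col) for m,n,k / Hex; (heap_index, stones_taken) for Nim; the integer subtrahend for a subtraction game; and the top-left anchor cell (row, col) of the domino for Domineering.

X's best at [..O/X.X/..O]: (1,1)

ply 1, X at ..O/X.X/..O | (0,0)=-1→X.O/X.X/..O; (0,1)=-1→.XO/X.X/..O; (1,1)=+1→..O/XXX/..O*; (2,0)=+1→..O/X.X/X.O; (2,1)=+1→..O/X.X/.XO
ply 2, O at ..O/XXX/..O | (0,0)=-1→O.O/XXX/..O*; (0,1)=-1→.OO/XXX/..O; (2,0)=-1→..O/XXX/O.O; (2,1)=-1→..O/XXX/.OO
ply 3, X at O.O/XXX/..O | (0,1)=+1→OXO/XXX/..O*; (2,0)=-1→O.O/XXX/X.O; (2,1)=-1→O.O/XXX/.XO
ply 4, O at OXO/XXX/..O | (2,0)=-1→OXO/XXX/O.O*; (2,1)=-1→OXO/XXX/.OO
ply 5, X at OXO/XXX/O.O | (2,1)=+1→OXO/XXX/OXO*
ply 6: OXO/XXX/OXO is terminal -1 (O); from ..O/X.X/..O depth 5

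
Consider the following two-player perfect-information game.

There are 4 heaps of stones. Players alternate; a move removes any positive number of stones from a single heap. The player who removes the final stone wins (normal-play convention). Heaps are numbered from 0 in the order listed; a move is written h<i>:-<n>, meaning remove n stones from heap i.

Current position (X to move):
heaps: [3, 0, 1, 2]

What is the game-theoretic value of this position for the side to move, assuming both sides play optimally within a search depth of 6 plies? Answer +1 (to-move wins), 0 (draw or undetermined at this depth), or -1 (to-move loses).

[(3,0,1,2)] X move#1: h0:-1:-1/(2,0,1,2)*, h0:-2:-1/(1,0,1,2), h0:-3:-1/(0,0,1,2), h2:-1:-1/(3,0,0,2), h3:-1:-1/(3,0,1,1), h3:-2:-1/(3,0,1,0)
[(2,0,1,2)] O move#2: h0:-1:-1/(1,0,1,2), h0:-2:-1/(0,0,1,2), h2:-1:+1/(2,0,0,2)*, h3:-1:-1/(2,0,1,1), h3:-2:-1/(2,0,1,0)
[(2,0,0,2)] X move#3: h0:-1:-1/(1,0,0,2)*, h0:-2:-1/(0,0,0,2), h3:-1:-1/(2,0,0,1), h3:-2:-1/(2,0,0,0)
[(1,0,0,2)] O move#4: h0:-1:-1/(0,0,0,2), h3:-1:+1/(1,0,0,1)*, h3:-2:-1/(1,0,0,0)
[(1,0,0,1)] X move#5: h0:-1:-1/(0,0,0,1)*, h3:-1:-1/(1,0,0,0)
[(0,0,0,1)] O move#6: h3:-1:+1/(0,0,0,0)*
[(0,0,0,0)] end (terminal -1, X#7); searched (3,0,1,2) to 6

value((3,0,1,2), X) = -1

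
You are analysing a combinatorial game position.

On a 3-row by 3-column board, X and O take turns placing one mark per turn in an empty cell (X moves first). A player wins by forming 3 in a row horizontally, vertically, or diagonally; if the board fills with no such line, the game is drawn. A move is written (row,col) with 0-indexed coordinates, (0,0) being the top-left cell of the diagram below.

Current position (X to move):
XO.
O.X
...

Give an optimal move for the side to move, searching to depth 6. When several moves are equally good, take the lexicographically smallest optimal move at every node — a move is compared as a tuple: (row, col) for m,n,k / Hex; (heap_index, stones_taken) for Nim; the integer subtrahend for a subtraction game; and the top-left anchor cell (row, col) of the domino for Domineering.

X's best at [XO./O.X/...]: (2,2)

[XO./O.X/...] X move#1: (0,2):+0/XOX/O.X/..., (1,1):+0/XO./OXX/..., (2,0):+0/XO./O.X/X.., (2,1):+0/XO./O.X/.X., (2,2):+1/XO./O.X/..X*
[XO./O.X/..X] O move#2: (0,2):-1/XOO/O.X/..X*, (1,1):-1/XO./OOX/..X, (2,0):-1/XO./O.X/O.X, (2,1):-1/XO./O.X/.OX
[XOO/O.X/..X] X move#3: (1,1):+1/XOO/OXX/..X*, (2,0):+1/XOO/O.X/X.X, (2,1):+1/XOO/O.X/.XX
[XOO/OXX/..X] end (terminal -1, O#4); searched XO./O.X/... to 6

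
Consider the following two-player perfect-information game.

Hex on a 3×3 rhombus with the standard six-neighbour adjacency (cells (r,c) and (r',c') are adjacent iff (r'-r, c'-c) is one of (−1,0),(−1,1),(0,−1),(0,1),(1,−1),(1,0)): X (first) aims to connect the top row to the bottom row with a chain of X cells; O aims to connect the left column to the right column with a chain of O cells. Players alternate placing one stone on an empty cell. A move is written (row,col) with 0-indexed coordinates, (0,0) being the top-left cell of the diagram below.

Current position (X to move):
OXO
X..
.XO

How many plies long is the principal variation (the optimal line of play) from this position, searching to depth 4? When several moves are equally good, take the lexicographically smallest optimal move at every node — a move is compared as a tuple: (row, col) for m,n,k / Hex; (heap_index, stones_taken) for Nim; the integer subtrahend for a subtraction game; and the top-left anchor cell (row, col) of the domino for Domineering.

PV length from [OXO/X../.XO]: 1 ply

[OXO/X../.XO] X move#1: (1,1):+1/OXO/XX./.XO*, (1,2):+1/OXO/X.X/.XO, (2,0):+1/OXO/X../XXO
[OXO/XX./.XO] end (terminal -1, O#2); searched OXO/X../.XO to 4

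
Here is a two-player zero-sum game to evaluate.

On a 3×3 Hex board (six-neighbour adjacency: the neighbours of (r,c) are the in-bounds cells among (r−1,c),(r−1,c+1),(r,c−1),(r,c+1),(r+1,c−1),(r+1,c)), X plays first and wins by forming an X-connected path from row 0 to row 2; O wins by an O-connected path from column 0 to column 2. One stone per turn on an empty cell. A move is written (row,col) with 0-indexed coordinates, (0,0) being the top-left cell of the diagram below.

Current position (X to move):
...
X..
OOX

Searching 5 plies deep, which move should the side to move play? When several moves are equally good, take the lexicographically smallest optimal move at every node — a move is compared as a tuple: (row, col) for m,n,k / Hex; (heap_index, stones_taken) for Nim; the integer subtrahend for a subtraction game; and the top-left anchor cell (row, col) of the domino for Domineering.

X's best at [.../X../OOX]: (1,2)

p1 X@[.../X../OOX]: (0,0)[X../X../OOX]-1 (0,1)[.X./X../OOX]-1 (0,2)[..X/X../OOX]-1 (1,1)[.../XX./OOX]-1 (1,2)[.../X.X/OOX]+1*
p2 O@[.../X.X/OOX]: (0,0)[O../X.X/OOX]-1* (0,1)[.O./X.X/OOX]-1 (0,2)[..O/X.X/OOX]-1 (1,1)[.../XOX/OOX]-1
p3 X@[O../X.X/OOX]: (0,1)[OX./X.X/OOX]+1* (0,2)[O.X/X.X/OOX]+1 (1,1)[O../XXX/OOX]+1
p4 O@[OX./X.X/OOX]: (0,2)[OXO/X.X/OOX]-1* (1,1)[OX./XOX/OOX]-1
p5 X@[OXO/X.X/OOX]: (1,1)[OXO/XXX/OOX]+1*
p6 O@[OXO/XXX/OOX] terminal -1; root [.../X../OOX] d5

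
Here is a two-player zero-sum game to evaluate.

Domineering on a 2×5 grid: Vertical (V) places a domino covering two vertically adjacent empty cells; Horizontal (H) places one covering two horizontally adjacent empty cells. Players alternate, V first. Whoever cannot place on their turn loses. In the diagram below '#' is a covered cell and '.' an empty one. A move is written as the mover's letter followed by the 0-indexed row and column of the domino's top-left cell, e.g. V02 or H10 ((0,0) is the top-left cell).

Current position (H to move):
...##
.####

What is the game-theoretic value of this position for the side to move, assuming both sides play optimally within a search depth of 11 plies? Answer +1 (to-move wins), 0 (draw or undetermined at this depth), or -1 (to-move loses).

ply 1, H at ...##/.#### | H00=+1→##.##/.####*; H01=-1→.####/.####
ply 2: ##.##/.#### is terminal -1 (V); from ...##/.#### depth 11

value(...##/.####, H) = +1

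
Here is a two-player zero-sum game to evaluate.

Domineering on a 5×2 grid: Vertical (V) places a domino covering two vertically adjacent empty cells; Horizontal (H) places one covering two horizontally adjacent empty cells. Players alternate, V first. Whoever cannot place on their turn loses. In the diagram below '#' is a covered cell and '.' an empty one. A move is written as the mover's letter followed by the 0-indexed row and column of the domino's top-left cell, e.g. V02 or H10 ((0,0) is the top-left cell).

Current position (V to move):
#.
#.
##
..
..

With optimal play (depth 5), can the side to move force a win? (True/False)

V winning at [#./#./##/../..]: True

ply 1, V at #./#./##/../.. | V01=-1→##/##/##/../..; V30=+1→#./#./##/#./#.*; V31=+1→#./#./##/.#/.#
ply 2: #./#./##/#./#. is terminal -1 (H); from #./#./##/../.. depth 5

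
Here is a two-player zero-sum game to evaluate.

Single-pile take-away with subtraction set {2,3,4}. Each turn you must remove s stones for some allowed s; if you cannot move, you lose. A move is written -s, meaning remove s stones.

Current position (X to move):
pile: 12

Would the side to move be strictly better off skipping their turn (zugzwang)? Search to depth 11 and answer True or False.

zugzwang(12, X) = True

[12] X move#1: -2:-1/10*, -3:-1/9, -4:-1/8
[10] O move#2: -2:-1/8, -3:+1/7*, -4:+1/6
[7] X move#3: -2:-1/5*, -3:-1/4, -4:-1/3
[5] O move#4: -2:-1/3, -3:-1/2, -4:+1/1*
[1] end (terminal -1, X#5); searched 12 to 11
if X skipped the turn, O would face:
~ [12] O move#1: -2:-1/10*, -3:-1/9, -4:-1/8
~ [10] X move#2: -2:-1/8, -3:+1/7*, -4:+1/6
~ [7] O move#3: -2:-1/5*, -3:-1/4, -4:-1/3
~ [5] X move#4: -2:-1/3, -3:-1/2, -4:+1/1*
~ [1] end (terminal -1, O#5); searched 12 to 11
compare (X): move=-1 vs pass=+1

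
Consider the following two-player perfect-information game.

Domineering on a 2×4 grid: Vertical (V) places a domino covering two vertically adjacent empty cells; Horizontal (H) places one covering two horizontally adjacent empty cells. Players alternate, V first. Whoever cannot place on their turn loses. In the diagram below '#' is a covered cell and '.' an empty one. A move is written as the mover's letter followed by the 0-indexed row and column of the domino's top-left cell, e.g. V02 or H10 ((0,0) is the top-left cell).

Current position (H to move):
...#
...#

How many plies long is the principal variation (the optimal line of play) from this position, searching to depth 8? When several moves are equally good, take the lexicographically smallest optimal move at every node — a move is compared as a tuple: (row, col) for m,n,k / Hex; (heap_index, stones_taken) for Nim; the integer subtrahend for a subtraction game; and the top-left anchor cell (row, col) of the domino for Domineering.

PV length from [...#/...#]: 3 plies

[...#/...#] H move#1: H00:+1/##.#/...#*, H01:+1/.###/...#, H10:+1/...#/##.#, H11:+1/...#/.###
[##.#/...#] V move#2: V02:-1/####/..##*
[####/..##] H move#3: H10:+1/####/####*
[####/####] end (terminal -1, V#4); searched ...#/...# to 8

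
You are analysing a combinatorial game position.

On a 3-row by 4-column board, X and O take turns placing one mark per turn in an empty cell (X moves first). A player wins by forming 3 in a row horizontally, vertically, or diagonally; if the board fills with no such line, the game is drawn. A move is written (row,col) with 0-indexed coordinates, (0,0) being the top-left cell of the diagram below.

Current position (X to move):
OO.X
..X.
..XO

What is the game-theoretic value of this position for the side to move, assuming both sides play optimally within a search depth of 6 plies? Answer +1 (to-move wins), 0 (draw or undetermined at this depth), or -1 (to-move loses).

value(OO.X/..X./..XO, X) = +1

[OO.X/..X./..XO] X move#1: (0,2):+1/OOXX/..X./..XO*, (1,0):-1/OO.X/X.X./..XO, (1,1):-1/OO.X/.XX./..XO, (1,3):-1/OO.X/..XX/..XO, (2,0):-1/OO.X/..X./X.XO, (2,1):+1/OO.X/..X./.XXO
[OOXX/..X./..XO] end (terminal -1, O#2); searched OO.X/..X./..XO to 6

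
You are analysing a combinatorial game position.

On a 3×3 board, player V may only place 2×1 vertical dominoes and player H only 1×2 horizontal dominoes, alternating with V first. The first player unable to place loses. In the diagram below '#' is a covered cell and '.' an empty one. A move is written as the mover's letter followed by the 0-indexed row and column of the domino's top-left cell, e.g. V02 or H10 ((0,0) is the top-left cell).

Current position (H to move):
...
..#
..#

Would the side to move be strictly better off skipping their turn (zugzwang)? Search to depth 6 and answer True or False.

zugzwang(.../..#/..#, H) = False

p1 H@[.../..#/..#]: H00[##./..#/..#]-1 H01[.##/..#/..#]-1 H10[.../###/..#]+1* H20[.../..#/###]-1
p2 V@[.../###/..#] terminal -1; root [.../..#/..#] d6
suppose H passes — search the same position with V to move:
pass> p1 V@[.../..#/..#]: V00[#../#.#/..#]+1* V01[.#./.##/..#]+1 V10[.../#.#/#.#]+1 V11[.../.##/.##]+1
pass> p2 H@[#../#.#/..#]: H01[###/#.#/..#]-1* H20[#../#.#/###]-1
pass> p3 V@[###/#.#/..#]: V11[###/###/.##]+1*
pass> p4 H@[###/###/.##] terminal -1; root [.../..#/..#] d6
for H: play +1, pass -1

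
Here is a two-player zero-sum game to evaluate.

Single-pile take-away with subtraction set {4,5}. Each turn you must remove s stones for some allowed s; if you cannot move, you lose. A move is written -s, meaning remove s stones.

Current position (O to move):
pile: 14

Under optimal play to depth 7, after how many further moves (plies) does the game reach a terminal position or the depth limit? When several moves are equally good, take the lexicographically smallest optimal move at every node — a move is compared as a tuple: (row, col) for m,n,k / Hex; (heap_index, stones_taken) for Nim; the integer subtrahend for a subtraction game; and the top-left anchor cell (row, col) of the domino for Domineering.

PV length from [14]: 3 plies

p1 O@[14]: -4[10]+1* -5[9]+1
p2 X@[10]: -4[6]-1* -5[5]-1
p3 O@[6]: -4[2]+1* -5[1]+1
p4 X@[2] terminal -1; root [14] d7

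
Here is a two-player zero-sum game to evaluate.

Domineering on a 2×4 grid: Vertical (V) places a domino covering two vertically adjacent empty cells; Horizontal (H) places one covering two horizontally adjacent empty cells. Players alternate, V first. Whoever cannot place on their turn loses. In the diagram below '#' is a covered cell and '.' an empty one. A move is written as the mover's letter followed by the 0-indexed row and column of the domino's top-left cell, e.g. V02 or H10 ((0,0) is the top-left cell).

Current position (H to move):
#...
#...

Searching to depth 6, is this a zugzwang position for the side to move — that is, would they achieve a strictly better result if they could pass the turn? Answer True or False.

zugzwang(#.../#..., H) = False

ply 1, H at #.../#... | H01=+1→###./#...*; H02=+1→#.##/#...; H11=+1→#.../###.; H12=+1→#.../#.##
ply 2, V at ###./#... | V03=-1→####/#..#*
ply 3, H at ####/#..# | H11=+1→####/####*
ply 4: ####/#### is terminal -1 (V); from #.../#... depth 6
if H skipped the turn, V would face:
~ ply 1, V at #.../#... | V01=-1→##../##..; V02=+1→#.#./#.#.*; V03=-1→#..#/#..#
~ ply 2: #.#./#.#. is terminal -1 (H); from #.../#... depth 6
compare (H): move=+1 vs pass=-1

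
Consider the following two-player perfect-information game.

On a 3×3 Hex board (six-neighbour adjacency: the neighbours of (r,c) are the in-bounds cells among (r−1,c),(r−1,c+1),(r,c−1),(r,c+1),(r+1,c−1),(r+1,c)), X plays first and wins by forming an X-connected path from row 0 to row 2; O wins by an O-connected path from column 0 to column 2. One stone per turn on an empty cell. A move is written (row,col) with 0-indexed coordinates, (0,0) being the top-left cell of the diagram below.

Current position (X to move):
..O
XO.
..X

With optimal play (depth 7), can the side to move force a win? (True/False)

p1 X@[..O/XO./..X]: (0,0)[X.O/XO./..X]-1 (0,1)[.XO/XO./..X]-1 (1,2)[..O/XOX/..X]-1 (2,0)[..O/XO./X.X]+1* (2,1)[..O/XO./.XX]-1
p2 O@[..O/XO./X.X]: (0,0)[O.O/XO./X.X]-1* (0,1)[.OO/XO./X.X]-1 (1,2)[..O/XOO/X.X]-1 (2,1)[..O/XO./XOX]-1
p3 X@[O.O/XO./X.X]: (0,1)[OXO/XO./X.X]+1* (1,2)[O.O/XOX/X.X]-1 (2,1)[O.O/XO./XXX]-1
p4 O@[OXO/XO./X.X] terminal -1; root [..O/XO./..X] d7

X winning at [..O/XO./..X]: True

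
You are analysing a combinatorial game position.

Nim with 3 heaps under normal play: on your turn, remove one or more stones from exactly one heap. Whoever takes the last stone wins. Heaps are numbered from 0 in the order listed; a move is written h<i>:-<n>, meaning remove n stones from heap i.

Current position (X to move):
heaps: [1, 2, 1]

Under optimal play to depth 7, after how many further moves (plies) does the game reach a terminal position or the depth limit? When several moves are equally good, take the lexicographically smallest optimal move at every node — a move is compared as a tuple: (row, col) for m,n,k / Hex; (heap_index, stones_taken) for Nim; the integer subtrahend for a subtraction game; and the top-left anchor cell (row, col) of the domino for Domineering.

p1 X@[(1,2,1)]: h0:-1[(0,2,1)]-1 h1:-1[(1,1,1)]-1 h1:-2[(1,0,1)]+1* h2:-1[(1,2,0)]-1
p2 O@[(1,0,1)]: h0:-1[(0,0,1)]-1* h2:-1[(1,0,0)]-1
p3 X@[(0,0,1)]: h2:-1[(0,0,0)]+1*
p4 O@[(0,0,0)] terminal -1; root [(1,2,1)] d7

PV length from [(1,2,1)]: 3 plies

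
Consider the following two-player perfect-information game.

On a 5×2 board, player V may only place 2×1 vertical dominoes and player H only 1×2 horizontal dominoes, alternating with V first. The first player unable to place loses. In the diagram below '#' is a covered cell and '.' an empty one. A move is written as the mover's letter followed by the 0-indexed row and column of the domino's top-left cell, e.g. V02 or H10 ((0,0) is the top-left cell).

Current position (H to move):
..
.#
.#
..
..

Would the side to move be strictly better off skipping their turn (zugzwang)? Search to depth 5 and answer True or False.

p1 H@[../.#/.#/../..]: H00[##/.#/.#/../..]-1 H30[../.#/.#/##/..]+1* H40[../.#/.#/../##]+1
p2 V@[../.#/.#/##/..]: V00[#./##/.#/##/..]-1* V10[../##/##/##/..]-1
p3 H@[#./##/.#/##/..]: H40[#./##/.#/##/##]+1*
p4 V@[#./##/.#/##/##] terminal -1; root [../.#/.#/../..] d5
pass branch (V moves first from the same position):
  | p1 V@[../.#/.#/../..]: V00[#./##/.#/../..]-1 V10[../##/##/../..]-1 V20[../.#/##/#./..]+1* V30[../.#/.#/#./#.]+1 V31[../.#/.#/.#/.#]+1
  | p2 H@[../.#/##/#./..]: H00[##/.#/##/#./..]-1* H40[../.#/##/#./##]-1
  | p3 V@[##/.#/##/#./..]: V31[##/.#/##/##/.#]+1*
  | p4 H@[##/.#/##/##/.#] terminal -1; root [../.#/.#/../..] d5
H moving scores +1; H passing scores -1

zugzwang(../.#/.#/../.., H) = False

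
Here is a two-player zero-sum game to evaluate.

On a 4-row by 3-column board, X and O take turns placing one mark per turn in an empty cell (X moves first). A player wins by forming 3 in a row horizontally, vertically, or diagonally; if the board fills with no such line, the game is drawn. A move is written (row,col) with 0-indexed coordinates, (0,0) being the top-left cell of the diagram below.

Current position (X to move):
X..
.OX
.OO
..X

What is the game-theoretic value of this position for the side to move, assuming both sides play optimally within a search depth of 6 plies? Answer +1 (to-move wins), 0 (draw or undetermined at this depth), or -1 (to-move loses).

value(X../.OX/.OO/..X, X) = -1

[X../.OX/.OO/..X] X move#1: (0,1):-1/XX./.OX/.OO/..X*, (0,2):-1/X.X/.OX/.OO/..X, (1,0):-1/X../XOX/.OO/..X, (2,0):-1/X../.OX/XOO/..X, (3,0):-1/X../.OX/.OO/X.X, (3,1):-1/X../.OX/.OO/.XX
[XX./.OX/.OO/..X] O move#2: (0,2):+1/XXO/.OX/.OO/..X*, (1,0):-1/XX./OOX/.OO/..X, (2,0):+1/XX./.OX/OOO/..X, (3,0):-1/XX./.OX/.OO/O.X, (3,1):+1/XX./.OX/.OO/.OX
[XXO/.OX/.OO/..X] X move#3: (1,0):-1/XXO/XOX/.OO/..X*, (2,0):-1/XXO/.OX/XOO/..X, (3,0):-1/XXO/.OX/.OO/X.X, (3,1):-1/XXO/.OX/.OO/.XX
[XXO/XOX/.OO/..X] O move#4: (2,0):+1/XXO/XOX/OOO/..X*, (3,0):-1/XXO/XOX/.OO/O.X, (3,1):+1/XXO/XOX/.OO/.OX
[XXO/XOX/OOO/..X] end (terminal -1, X#5); searched X../.OX/.OO/..X to 6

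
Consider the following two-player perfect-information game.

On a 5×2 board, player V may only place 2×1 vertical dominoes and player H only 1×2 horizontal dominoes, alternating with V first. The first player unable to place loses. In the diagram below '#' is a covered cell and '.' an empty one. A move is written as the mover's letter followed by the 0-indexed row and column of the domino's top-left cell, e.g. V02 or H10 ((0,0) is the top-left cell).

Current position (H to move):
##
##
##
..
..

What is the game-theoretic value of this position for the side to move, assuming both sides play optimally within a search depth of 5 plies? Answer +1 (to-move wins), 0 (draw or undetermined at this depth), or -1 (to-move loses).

value(##/##/##/../.., H) = +1

p1 H@[##/##/##/../..]: H30[##/##/##/##/..]+1* H40[##/##/##/../##]+1
p2 V@[##/##/##/##/..] terminal -1; root [##/##/##/../..] d5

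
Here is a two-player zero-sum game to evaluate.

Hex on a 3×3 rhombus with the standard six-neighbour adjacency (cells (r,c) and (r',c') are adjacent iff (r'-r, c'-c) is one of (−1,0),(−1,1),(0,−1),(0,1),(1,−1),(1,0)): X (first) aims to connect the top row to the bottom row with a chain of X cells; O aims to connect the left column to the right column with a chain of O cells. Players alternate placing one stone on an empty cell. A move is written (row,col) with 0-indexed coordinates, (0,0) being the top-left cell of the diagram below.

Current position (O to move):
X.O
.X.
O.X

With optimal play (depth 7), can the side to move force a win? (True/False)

p1 O@[X.O/.X./O.X]: (0,1)[XOO/.X./O.X]-1* (1,0)[X.O/OX./O.X]-1 (1,2)[X.O/.XO/O.X]-1 (2,1)[X.O/.X./OOX]-1
p2 X@[XOO/.X./O.X]: (1,0)[XOO/XX./O.X]+1* (1,2)[XOO/.XX/O.X]-1 (2,1)[XOO/.X./OXX]-1
p3 O@[XOO/XX./O.X]: (1,2)[XOO/XXO/O.X]-1* (2,1)[XOO/XX./OOX]-1
p4 X@[XOO/XXO/O.X]: (2,1)[XOO/XXO/OXX]+1*
p5 O@[XOO/XXO/OXX] terminal -1; root [X.O/.X./O.X] d7

O winning at [X.O/.X./O.X]: False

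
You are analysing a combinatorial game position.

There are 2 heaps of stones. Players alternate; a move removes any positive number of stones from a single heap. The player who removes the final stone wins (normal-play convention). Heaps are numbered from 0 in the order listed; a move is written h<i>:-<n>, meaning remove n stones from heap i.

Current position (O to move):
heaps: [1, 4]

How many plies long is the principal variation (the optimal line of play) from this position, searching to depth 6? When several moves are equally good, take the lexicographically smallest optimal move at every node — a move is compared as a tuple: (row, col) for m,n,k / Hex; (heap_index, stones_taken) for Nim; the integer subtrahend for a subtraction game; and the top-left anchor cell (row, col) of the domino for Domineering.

ply 1, O at (1,4) | h0:-1=-1→(0,4); h1:-1=-1→(1,3); h1:-2=-1→(1,2); h1:-3=+1→(1,1)*; h1:-4=-1→(1,0)
ply 2, X at (1,1) | h0:-1=-1→(0,1)*; h1:-1=-1→(1,0)
ply 3, O at (0,1) | h1:-1=+1→(0,0)*
ply 4: (0,0) is terminal -1 (X); from (1,4) depth 6

PV length from [(1,4)]: 3 plies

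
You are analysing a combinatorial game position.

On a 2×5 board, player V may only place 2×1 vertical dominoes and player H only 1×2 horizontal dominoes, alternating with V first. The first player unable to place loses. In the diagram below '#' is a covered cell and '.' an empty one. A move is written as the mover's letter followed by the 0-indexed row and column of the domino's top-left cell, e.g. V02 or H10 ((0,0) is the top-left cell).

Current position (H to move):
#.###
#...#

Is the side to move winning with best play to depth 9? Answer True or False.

ply 1, H at #.###/#...# | H11=+1→#.###/###.#*; H12=-1→#.###/#.###
ply 2: #.###/###.# is terminal -1 (V); from #.###/#...# depth 9

H winning at [#.###/#...#]: True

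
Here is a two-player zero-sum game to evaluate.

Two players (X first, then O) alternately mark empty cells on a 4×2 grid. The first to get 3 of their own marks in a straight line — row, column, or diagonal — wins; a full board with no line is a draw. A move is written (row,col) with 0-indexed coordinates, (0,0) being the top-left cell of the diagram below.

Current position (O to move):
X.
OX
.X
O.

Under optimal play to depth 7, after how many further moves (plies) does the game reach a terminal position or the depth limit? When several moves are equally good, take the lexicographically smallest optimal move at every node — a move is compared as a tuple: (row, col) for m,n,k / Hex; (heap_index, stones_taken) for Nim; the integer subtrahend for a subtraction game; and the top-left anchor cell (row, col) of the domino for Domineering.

p1 O@[X./OX/.X/O.]: (0,1)[XO/OX/.X/O.]-1 (2,0)[X./OX/OX/O.]+1* (3,1)[X./OX/.X/OO]-1
p2 X@[X./OX/OX/O.] terminal -1; root [X./OX/.X/O.] d7

PV length from [X./OX/.X/O.]: 1 ply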